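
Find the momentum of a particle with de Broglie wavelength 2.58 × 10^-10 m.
2.57 × 10^-24 kg·m/s

From the de Broglie relation λ = h/p, we solve for p:

p = h/λ
p = (6.626 × 10^-34 J·s) / (2.58 × 10^-10 m)
p = 2.57 × 10^-24 kg·m/s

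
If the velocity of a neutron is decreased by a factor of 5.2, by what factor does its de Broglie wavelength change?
The wavelength increases by a factor of 5.2.

From λ = h/(mv), the wavelength is inversely proportional to velocity:

λ ∝ 1/v

If v → v/5.2, then λ → 5.2λ

When velocity is decreased by a factor of 5.2, the wavelength increases by a factor of 5.2.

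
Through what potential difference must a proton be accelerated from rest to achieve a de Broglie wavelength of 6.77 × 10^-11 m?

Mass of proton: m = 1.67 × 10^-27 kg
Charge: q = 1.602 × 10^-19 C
1.79 × 10^-1 V

From λ = h/√(2mqV), we solve for V:

λ² = h²/(2mqV)
V = h²/(2mqλ²)
V = (6.626 × 10^-34 J·s)² / (2 × 1.67 × 10^-27 kg × 1.602 × 10^-19 C × (6.77 × 10^-11 m)²)
V = 1.79 × 10^-1 V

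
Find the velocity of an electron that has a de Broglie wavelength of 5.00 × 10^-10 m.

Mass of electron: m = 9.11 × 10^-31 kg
1.45 × 10^6 m/s

From the de Broglie relation λ = h/(mv), we solve for v:

v = h/(mλ)
v = (6.626 × 10^-34 J·s) / (9.11 × 10^-31 kg × 5.00 × 10^-10 m)
v = 1.45 × 10^6 m/s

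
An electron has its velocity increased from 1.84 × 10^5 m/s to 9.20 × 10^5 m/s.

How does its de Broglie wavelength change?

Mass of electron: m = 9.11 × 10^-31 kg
The wavelength decreases by a factor of 5.

Using λ = h/(mv):

Initial wavelength: λ₁ = h/(mv₁) = 3.95 × 10^-9 m
Final wavelength: λ₂ = h/(mv₂) = 7.91 × 10^-10 m

Since λ ∝ 1/v, when velocity increases by a factor of 5, the wavelength decreases by a factor of 5.

λ₂/λ₁ = v₁/v₂ = 1/5

The wavelength decreases by a factor of 5.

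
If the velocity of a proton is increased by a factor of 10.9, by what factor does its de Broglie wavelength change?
The wavelength decreases by a factor of 10.9.

From λ = h/(mv), the wavelength is inversely proportional to velocity:

λ ∝ 1/v

If v → 10.9v, then λ → λ/10.9

When velocity is increased by a factor of 10.9, the wavelength decreases by a factor of 10.9.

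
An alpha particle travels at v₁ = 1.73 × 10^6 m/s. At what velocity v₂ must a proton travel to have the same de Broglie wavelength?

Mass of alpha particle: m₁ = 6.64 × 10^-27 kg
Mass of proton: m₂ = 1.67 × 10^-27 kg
v₂ = 6.88 × 10^6 m/s

For equal de Broglie wavelengths: λ₁ = λ₂

h/(m₁v₁) = h/(m₂v₂)
m₁v₁ = m₂v₂
v₂ = v₁ · (m₁/m₂)

v₂ = 1.73 × 10^6 m/s × (6.64 × 10^-27 kg / 1.67 × 10^-27 kg)
v₂ = 6.88 × 10^6 m/s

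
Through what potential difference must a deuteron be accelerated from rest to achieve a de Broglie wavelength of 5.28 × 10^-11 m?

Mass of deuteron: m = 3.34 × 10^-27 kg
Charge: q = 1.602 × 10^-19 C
1.47 × 10^-1 V

From λ = h/√(2mqV), we solve for V:

λ² = h²/(2mqV)
V = h²/(2mqλ²)
V = (6.626 × 10^-34 J·s)² / (2 × 3.34 × 10^-27 kg × 1.602 × 10^-19 C × (5.28 × 10^-11 m)²)
V = 1.47 × 10^-1 V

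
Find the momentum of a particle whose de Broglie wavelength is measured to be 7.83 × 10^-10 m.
8.46 × 10^-25 kg·m/s

From the de Broglie relation λ = h/p, we solve for p:

p = h/λ
p = (6.626 × 10^-34 J·s) / (7.83 × 10^-10 m)
p = 8.46 × 10^-25 kg·m/s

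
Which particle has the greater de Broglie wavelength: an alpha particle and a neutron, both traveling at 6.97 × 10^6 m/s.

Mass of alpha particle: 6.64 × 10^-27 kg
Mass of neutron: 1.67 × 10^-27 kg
The neutron has the longer wavelength.

Using λ = h/(mv), since both particles have the same velocity, the wavelength depends only on mass.

For alpha particle: λ₁ = h/(m₁v) = 1.43 × 10^-14 m
For neutron: λ₂ = h/(m₂v) = 5.69 × 10^-14 m

Since λ ∝ 1/m at constant velocity, the lighter particle has the longer wavelength.

The neutron has the longer de Broglie wavelength.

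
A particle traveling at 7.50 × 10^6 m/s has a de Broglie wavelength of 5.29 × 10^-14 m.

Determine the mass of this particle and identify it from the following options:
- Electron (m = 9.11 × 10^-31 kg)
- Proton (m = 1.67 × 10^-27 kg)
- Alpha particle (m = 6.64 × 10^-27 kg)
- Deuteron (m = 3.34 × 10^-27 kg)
The particle is a proton.

From λ = h/(mv), solve for mass:

m = h/(λv)
m = (6.626 × 10^-34 J·s) / (5.29 × 10^-14 m × 7.50 × 10^6 m/s)
m = 1.67 × 10^-27 kg

Comparing with the listed masses, this is closest to a proton.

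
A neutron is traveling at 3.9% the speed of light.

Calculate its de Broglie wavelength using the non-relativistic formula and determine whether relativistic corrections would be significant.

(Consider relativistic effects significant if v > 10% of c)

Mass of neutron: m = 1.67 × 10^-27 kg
No, relativistic corrections are not needed.

Using the non-relativistic de Broglie formula λ = h/(mv):

v = 3.9% × c = 1.169 × 10^7 m/s

λ = h/(mv)
λ = (6.626 × 10^-34 J·s) / (1.67 × 10^-27 kg × 1.169 × 10^7 m/s)
λ = 3.39 × 10^-14 m

Since v = 3.9% of c < 10% of c, relativistic corrections are NOT significant and this non-relativistic result is a good approximation.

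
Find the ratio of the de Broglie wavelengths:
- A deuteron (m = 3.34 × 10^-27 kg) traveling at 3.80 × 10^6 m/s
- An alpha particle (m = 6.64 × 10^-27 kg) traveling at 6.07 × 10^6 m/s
λ₁/λ₂ = 3.18

Using λ = h/(mv):

λ₁ = h/(m₁v₁) = 5.22 × 10^-14 m
λ₂ = h/(m₂v₂) = 1.64 × 10^-14 m

Ratio λ₁/λ₂ = (m₂v₂)/(m₁v₁)
         = (6.64 × 10^-27 kg × 6.07 × 10^6 m/s) / (3.34 × 10^-27 kg × 3.80 × 10^6 m/s)
         = 3.18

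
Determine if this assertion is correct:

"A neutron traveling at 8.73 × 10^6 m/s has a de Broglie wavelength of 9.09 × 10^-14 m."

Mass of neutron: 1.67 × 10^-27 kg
False

The claim is incorrect.

Using λ = h/(mv):
λ = (6.626 × 10^-34 J·s) / (1.67 × 10^-27 kg × 8.73 × 10^6 m/s)
λ = 4.54 × 10^-14 m

The actual wavelength differs from the claimed 9.09 × 10^-14 m.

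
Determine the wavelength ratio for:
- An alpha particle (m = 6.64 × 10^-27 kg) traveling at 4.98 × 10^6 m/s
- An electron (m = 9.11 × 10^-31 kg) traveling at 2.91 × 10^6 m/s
λ₁/λ₂ = 8.02 × 10^-5

Using λ = h/(mv):

λ₁ = h/(m₁v₁) = 2.00 × 10^-14 m
λ₂ = h/(m₂v₂) = 2.50 × 10^-10 m

Ratio λ₁/λ₂ = (m₂v₂)/(m₁v₁)
         = (9.11 × 10^-31 kg × 2.91 × 10^6 m/s) / (6.64 × 10^-27 kg × 4.98 × 10^6 m/s)
         = 8.02 × 10^-5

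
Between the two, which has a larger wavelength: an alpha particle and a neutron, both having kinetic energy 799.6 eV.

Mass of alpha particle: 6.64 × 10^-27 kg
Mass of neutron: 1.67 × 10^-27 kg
The neutron has the longer wavelength.

Using λ = h/√(2mKE):

For alpha particle: λ₁ = h/√(2m₁KE) = 5.08 × 10^-13 m
For neutron: λ₂ = h/√(2m₂KE) = 1.01 × 10^-12 m

Since λ ∝ 1/√m at constant kinetic energy, the lighter particle has the longer wavelength.

The neutron has the longer de Broglie wavelength.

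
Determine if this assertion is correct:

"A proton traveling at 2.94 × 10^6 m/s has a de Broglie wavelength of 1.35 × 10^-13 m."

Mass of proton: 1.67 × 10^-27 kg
True

The claim is correct.

Using λ = h/(mv):
λ = (6.626 × 10^-34 J·s) / (1.67 × 10^-27 kg × 2.94 × 10^6 m/s)
λ = 1.35 × 10^-13 m

This matches the claimed value.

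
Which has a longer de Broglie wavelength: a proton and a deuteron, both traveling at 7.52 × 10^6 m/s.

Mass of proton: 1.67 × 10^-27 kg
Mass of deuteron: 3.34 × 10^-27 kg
The proton has the longer wavelength.

Using λ = h/(mv), since both particles have the same velocity, the wavelength depends only on mass.

For proton: λ₁ = h/(m₁v) = 5.28 × 10^-14 m
For deuteron: λ₂ = h/(m₂v) = 2.64 × 10^-14 m

Since λ ∝ 1/m at constant velocity, the lighter particle has the longer wavelength.

The proton has the longer de Broglie wavelength.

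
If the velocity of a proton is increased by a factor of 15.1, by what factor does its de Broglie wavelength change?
The wavelength decreases by a factor of 15.1.

From λ = h/(mv), the wavelength is inversely proportional to velocity:

λ ∝ 1/v

If v → 15.1v, then λ → λ/15.1

When velocity is increased by a factor of 15.1, the wavelength decreases by a factor of 15.1.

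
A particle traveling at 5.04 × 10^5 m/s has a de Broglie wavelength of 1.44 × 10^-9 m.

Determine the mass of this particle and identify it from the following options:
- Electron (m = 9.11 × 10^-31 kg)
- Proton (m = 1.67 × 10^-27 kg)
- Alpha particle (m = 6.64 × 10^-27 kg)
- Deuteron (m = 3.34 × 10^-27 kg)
The particle is an electron.

From λ = h/(mv), solve for mass:

m = h/(λv)
m = (6.626 × 10^-34 J·s) / (1.44 × 10^-9 m × 5.04 × 10^5 m/s)
m = 9.13 × 10^-31 kg

Comparing with the listed masses, this is closest to an electron.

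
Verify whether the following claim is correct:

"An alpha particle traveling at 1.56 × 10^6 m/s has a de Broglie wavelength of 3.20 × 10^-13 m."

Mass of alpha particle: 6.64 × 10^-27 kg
False

The claim is incorrect.

Using λ = h/(mv):
λ = (6.626 × 10^-34 J·s) / (6.64 × 10^-27 kg × 1.56 × 10^6 m/s)
λ = 6.40 × 10^-14 m

The actual wavelength differs from the claimed 3.20 × 10^-13 m.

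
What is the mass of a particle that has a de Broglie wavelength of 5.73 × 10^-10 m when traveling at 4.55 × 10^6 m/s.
2.54 × 10^-31 kg

From the de Broglie relation λ = h/(mv), we solve for m:

m = h/(λv)
m = (6.626 × 10^-34 J·s) / (5.73 × 10^-10 m × 4.55 × 10^6 m/s)
m = 2.54 × 10^-31 kg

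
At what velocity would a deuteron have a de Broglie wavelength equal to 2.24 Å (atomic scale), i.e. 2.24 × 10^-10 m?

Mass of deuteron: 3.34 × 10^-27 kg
8.86 × 10^2 m/s

From λ = h/(mv), solve for v:

v = h/(mλ)
v = (6.626 × 10^-34 J·s) / (3.34 × 10^-27 kg × 2.24 × 10^-10 m)
v = 8.86 × 10^2 m/s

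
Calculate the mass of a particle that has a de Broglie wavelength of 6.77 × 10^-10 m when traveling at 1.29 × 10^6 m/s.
7.59 × 10^-31 kg

From the de Broglie relation λ = h/(mv), we solve for m:

m = h/(λv)
m = (6.626 × 10^-34 J·s) / (6.77 × 10^-10 m × 1.29 × 10^6 m/s)
m = 7.59 × 10^-31 kg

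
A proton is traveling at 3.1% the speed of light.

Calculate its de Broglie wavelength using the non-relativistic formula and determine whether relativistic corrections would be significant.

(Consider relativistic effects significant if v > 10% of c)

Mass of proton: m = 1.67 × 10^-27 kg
No, relativistic corrections are not needed.

Using the non-relativistic de Broglie formula λ = h/(mv):

v = 3.1% × c = 9.294 × 10^6 m/s

λ = h/(mv)
λ = (6.626 × 10^-34 J·s) / (1.67 × 10^-27 kg × 9.294 × 10^6 m/s)
λ = 4.27 × 10^-14 m

Since v = 3.1% of c < 10% of c, relativistic corrections are NOT significant and this non-relativistic result is a good approximation.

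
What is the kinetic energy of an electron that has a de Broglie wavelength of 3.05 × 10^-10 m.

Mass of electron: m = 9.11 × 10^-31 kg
2.59 × 10^-18 J (or 16.2 eV)

From λ = h/√(2mKE), we solve for KE:

λ² = h²/(2mKE)
KE = h²/(2mλ²)
KE = (6.626 × 10^-34 J·s)² / (2 × 9.11 × 10^-31 kg × (3.05 × 10^-10 m)²)
KE = 2.59 × 10^-18 J
KE = 16.2 eV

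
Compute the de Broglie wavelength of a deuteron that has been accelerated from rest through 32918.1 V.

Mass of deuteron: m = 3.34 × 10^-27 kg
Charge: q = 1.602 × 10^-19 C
1.12 × 10^-13 m

When a particle is accelerated through voltage V, it gains kinetic energy KE = qV.

The de Broglie wavelength is then λ = h/√(2mqV):

λ = h/√(2mqV)
λ = (6.626 × 10^-34 J·s) / √(2 × 3.34 × 10^-27 kg × 1.602 × 10^-19 C × 32918.1 V)
λ = 1.12 × 10^-13 m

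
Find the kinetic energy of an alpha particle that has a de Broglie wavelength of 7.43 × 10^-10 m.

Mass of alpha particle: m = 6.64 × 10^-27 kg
5.99 × 10^-23 J (or 3.74 × 10^-4 eV)

From λ = h/√(2mKE), we solve for KE:

λ² = h²/(2mKE)
KE = h²/(2mλ²)
KE = (6.626 × 10^-34 J·s)² / (2 × 6.64 × 10^-27 kg × (7.43 × 10^-10 m)²)
KE = 5.99 × 10^-23 J
KE = 3.74 × 10^-4 eV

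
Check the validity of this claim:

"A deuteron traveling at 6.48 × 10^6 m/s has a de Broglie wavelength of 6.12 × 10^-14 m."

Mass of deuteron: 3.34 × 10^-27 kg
False

The claim is incorrect.

Using λ = h/(mv):
λ = (6.626 × 10^-34 J·s) / (3.34 × 10^-27 kg × 6.48 × 10^6 m/s)
λ = 3.06 × 10^-14 m

The actual wavelength differs from the claimed 6.12 × 10^-14 m.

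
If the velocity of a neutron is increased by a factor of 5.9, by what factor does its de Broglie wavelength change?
The wavelength decreases by a factor of 5.9.

From λ = h/(mv), the wavelength is inversely proportional to velocity:

λ ∝ 1/v

If v → 5.9v, then λ → λ/5.9

When velocity is increased by a factor of 5.9, the wavelength decreases by a factor of 5.9.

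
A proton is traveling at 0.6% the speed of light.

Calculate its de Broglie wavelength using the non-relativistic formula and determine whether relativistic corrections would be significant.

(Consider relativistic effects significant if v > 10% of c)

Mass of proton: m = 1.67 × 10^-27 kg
No, relativistic corrections are not needed.

Using the non-relativistic de Broglie formula λ = h/(mv):

v = 0.6% × c = 1.799 × 10^6 m/s

λ = h/(mv)
λ = (6.626 × 10^-34 J·s) / (1.67 × 10^-27 kg × 1.799 × 10^6 m/s)
λ = 2.21 × 10^-13 m

Since v = 0.6% of c < 10% of c, relativistic corrections are NOT significant and this non-relativistic result is a good approximation.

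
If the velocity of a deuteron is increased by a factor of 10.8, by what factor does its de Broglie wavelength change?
The wavelength decreases by a factor of 10.8.

From λ = h/(mv), the wavelength is inversely proportional to velocity:

λ ∝ 1/v

If v → 10.8v, then λ → λ/10.8

When velocity is increased by a factor of 10.8, the wavelength decreases by a factor of 10.8.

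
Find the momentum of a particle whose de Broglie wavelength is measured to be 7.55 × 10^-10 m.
8.78 × 10^-25 kg·m/s

From the de Broglie relation λ = h/p, we solve for p:

p = h/λ
p = (6.626 × 10^-34 J·s) / (7.55 × 10^-10 m)
p = 8.78 × 10^-25 kg·m/s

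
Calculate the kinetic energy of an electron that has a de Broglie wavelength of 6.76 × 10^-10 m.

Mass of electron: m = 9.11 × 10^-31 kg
5.27 × 10^-19 J (or 3.29 eV)

From λ = h/√(2mKE), we solve for KE:

λ² = h²/(2mKE)
KE = h²/(2mλ²)
KE = (6.626 × 10^-34 J·s)² / (2 × 9.11 × 10^-31 kg × (6.76 × 10^-10 m)²)
KE = 5.27 × 10^-19 J
KE = 3.29 eV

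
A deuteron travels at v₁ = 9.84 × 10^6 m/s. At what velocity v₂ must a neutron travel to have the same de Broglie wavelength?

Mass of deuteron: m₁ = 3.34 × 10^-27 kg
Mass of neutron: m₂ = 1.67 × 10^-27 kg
v₂ = 1.97 × 10^7 m/s

For equal de Broglie wavelengths: λ₁ = λ₂

h/(m₁v₁) = h/(m₂v₂)
m₁v₁ = m₂v₂
v₂ = v₁ · (m₁/m₂)

v₂ = 9.84 × 10^6 m/s × (3.34 × 10^-27 kg / 1.67 × 10^-27 kg)
v₂ = 1.97 × 10^7 m/s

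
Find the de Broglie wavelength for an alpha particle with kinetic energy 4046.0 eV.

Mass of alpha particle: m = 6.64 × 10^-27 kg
2.26 × 10^-13 m

Using λ = h/√(2mKE):

First convert KE to Joules: KE = 4046.0 eV = 6.482 × 10^-16 J

λ = h/√(2mKE)
λ = (6.626 × 10^-34 J·s) / √(2 × 6.64 × 10^-27 kg × 6.482 × 10^-16 J)
λ = 2.26 × 10^-13 m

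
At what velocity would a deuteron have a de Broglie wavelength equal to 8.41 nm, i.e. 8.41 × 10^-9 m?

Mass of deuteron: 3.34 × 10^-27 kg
2.36 × 10^1 m/s

From λ = h/(mv), solve for v:

v = h/(mλ)
v = (6.626 × 10^-34 J·s) / (3.34 × 10^-27 kg × 8.41 × 10^-9 m)
v = 2.36 × 10^1 m/s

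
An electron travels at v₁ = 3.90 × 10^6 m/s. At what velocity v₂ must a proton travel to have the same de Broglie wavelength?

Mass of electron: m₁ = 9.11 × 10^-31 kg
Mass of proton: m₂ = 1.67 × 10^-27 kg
v₂ = 2.13 × 10^3 m/s

For equal de Broglie wavelengths: λ₁ = λ₂

h/(m₁v₁) = h/(m₂v₂)
m₁v₁ = m₂v₂
v₂ = v₁ · (m₁/m₂)

v₂ = 3.90 × 10^6 m/s × (9.11 × 10^-31 kg / 1.67 × 10^-27 kg)
v₂ = 2.13 × 10^3 m/s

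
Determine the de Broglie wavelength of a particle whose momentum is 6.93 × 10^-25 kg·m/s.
9.56 × 10^-10 m

Using the de Broglie relation λ = h/p:

λ = h/p
λ = (6.626 × 10^-34 J·s) / (6.93 × 10^-25 kg·m/s)
λ = 9.56 × 10^-10 m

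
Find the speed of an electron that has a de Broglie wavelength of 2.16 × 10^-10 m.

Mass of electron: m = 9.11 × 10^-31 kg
3.37 × 10^6 m/s

From the de Broglie relation λ = h/(mv), we solve for v:

v = h/(mλ)
v = (6.626 × 10^-34 J·s) / (9.11 × 10^-31 kg × 2.16 × 10^-10 m)
v = 3.37 × 10^6 m/s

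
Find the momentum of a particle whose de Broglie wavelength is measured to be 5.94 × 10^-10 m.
1.12 × 10^-24 kg·m/s

From the de Broglie relation λ = h/p, we solve for p:

p = h/λ
p = (6.626 × 10^-34 J·s) / (5.94 × 10^-10 m)
p = 1.12 × 10^-24 kg·m/s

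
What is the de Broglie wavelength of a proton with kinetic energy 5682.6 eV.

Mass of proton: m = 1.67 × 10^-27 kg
3.80 × 10^-13 m

Using λ = h/√(2mKE):

First convert KE to Joules: KE = 5682.6 eV = 9.105 × 10^-16 J

λ = h/√(2mKE)
λ = (6.626 × 10^-34 J·s) / √(2 × 1.67 × 10^-27 kg × 9.105 × 10^-16 J)
λ = 3.80 × 10^-13 m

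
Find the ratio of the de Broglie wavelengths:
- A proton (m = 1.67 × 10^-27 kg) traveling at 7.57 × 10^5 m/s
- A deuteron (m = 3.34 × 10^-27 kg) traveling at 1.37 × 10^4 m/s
λ₁/λ₂ = 0.0362

Using λ = h/(mv):

λ₁ = h/(m₁v₁) = 5.24 × 10^-13 m
λ₂ = h/(m₂v₂) = 1.45 × 10^-11 m

Ratio λ₁/λ₂ = (m₂v₂)/(m₁v₁)
         = (3.34 × 10^-27 kg × 1.37 × 10^4 m/s) / (1.67 × 10^-27 kg × 7.57 × 10^5 m/s)
         = 0.0362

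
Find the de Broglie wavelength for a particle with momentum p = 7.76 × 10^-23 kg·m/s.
8.54 × 10^-12 m

Using the de Broglie relation λ = h/p:

λ = h/p
λ = (6.626 × 10^-34 J·s) / (7.76 × 10^-23 kg·m/s)
λ = 8.54 × 10^-12 m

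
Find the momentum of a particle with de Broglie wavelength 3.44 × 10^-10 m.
1.93 × 10^-24 kg·m/s

From the de Broglie relation λ = h/p, we solve for p:

p = h/λ
p = (6.626 × 10^-34 J·s) / (3.44 × 10^-10 m)
p = 1.93 × 10^-24 kg·m/s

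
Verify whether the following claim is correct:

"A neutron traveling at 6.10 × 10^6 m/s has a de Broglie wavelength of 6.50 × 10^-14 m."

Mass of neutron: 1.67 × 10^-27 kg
True

The claim is correct.

Using λ = h/(mv):
λ = (6.626 × 10^-34 J·s) / (1.67 × 10^-27 kg × 6.10 × 10^6 m/s)
λ = 6.50 × 10^-14 m

This matches the claimed value.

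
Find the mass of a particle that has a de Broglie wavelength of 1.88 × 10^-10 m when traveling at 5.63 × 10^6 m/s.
6.26 × 10^-31 kg

From the de Broglie relation λ = h/(mv), we solve for m:

m = h/(λv)
m = (6.626 × 10^-34 J·s) / (1.88 × 10^-10 m × 5.63 × 10^6 m/s)
m = 6.26 × 10^-31 kg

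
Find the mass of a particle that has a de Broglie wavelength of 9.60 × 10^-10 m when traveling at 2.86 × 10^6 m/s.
2.41 × 10^-31 kg

From the de Broglie relation λ = h/(mv), we solve for m:

m = h/(λv)
m = (6.626 × 10^-34 J·s) / (9.60 × 10^-10 m × 2.86 × 10^6 m/s)
m = 2.41 × 10^-31 kg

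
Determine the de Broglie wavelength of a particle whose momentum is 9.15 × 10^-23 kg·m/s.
7.24 × 10^-12 m

Using the de Broglie relation λ = h/p:

λ = h/p
λ = (6.626 × 10^-34 J·s) / (9.15 × 10^-23 kg·m/s)
λ = 7.24 × 10^-12 m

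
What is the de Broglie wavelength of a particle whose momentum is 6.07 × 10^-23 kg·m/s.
1.09 × 10^-11 m

Using the de Broglie relation λ = h/p:

λ = h/p
λ = (6.626 × 10^-34 J·s) / (6.07 × 10^-23 kg·m/s)
λ = 1.09 × 10^-11 m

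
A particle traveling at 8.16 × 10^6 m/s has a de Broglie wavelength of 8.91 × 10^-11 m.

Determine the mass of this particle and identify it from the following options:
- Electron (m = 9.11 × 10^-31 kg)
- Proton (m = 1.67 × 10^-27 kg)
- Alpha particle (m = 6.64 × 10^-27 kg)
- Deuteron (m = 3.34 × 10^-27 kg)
The particle is an electron.

From λ = h/(mv), solve for mass:

m = h/(λv)
m = (6.626 × 10^-34 J·s) / (8.91 × 10^-11 m × 8.16 × 10^6 m/s)
m = 9.11 × 10^-31 kg

Comparing with the listed masses, this is closest to an electron.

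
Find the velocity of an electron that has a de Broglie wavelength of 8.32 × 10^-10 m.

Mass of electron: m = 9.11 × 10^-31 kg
8.74 × 10^5 m/s

From the de Broglie relation λ = h/(mv), we solve for v:

v = h/(mλ)
v = (6.626 × 10^-34 J·s) / (9.11 × 10^-31 kg × 8.32 × 10^-10 m)
v = 8.74 × 10^5 m/s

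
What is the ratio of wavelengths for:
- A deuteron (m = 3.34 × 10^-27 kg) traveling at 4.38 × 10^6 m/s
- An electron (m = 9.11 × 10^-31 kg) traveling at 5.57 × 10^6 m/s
λ₁/λ₂ = 3.47 × 10^-4

Using λ = h/(mv):

λ₁ = h/(m₁v₁) = 4.53 × 10^-14 m
λ₂ = h/(m₂v₂) = 1.31 × 10^-10 m

Ratio λ₁/λ₂ = (m₂v₂)/(m₁v₁)
         = (9.11 × 10^-31 kg × 5.57 × 10^6 m/s) / (3.34 × 10^-27 kg × 4.38 × 10^6 m/s)
         = 3.47 × 10^-4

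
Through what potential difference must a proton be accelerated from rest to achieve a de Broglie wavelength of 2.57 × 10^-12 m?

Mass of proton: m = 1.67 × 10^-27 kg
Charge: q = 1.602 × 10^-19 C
124 V

From λ = h/√(2mqV), we solve for V:

λ² = h²/(2mqV)
V = h²/(2mqλ²)
V = (6.626 × 10^-34 J·s)² / (2 × 1.67 × 10^-27 kg × 1.602 × 10^-19 C × (2.57 × 10^-12 m)²)
V = 124 V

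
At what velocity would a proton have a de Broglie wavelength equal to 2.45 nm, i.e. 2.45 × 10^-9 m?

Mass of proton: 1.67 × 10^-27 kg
1.62 × 10^2 m/s

From λ = h/(mv), solve for v:

v = h/(mλ)
v = (6.626 × 10^-34 J·s) / (1.67 × 10^-27 kg × 2.45 × 10^-9 m)
v = 1.62 × 10^2 m/s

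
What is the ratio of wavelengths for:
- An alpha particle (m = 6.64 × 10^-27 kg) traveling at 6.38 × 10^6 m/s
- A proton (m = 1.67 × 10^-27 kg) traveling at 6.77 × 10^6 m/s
λ₁/λ₂ = 0.267

Using λ = h/(mv):

λ₁ = h/(m₁v₁) = 1.56 × 10^-14 m
λ₂ = h/(m₂v₂) = 5.86 × 10^-14 m

Ratio λ₁/λ₂ = (m₂v₂)/(m₁v₁)
         = (1.67 × 10^-27 kg × 6.77 × 10^6 m/s) / (6.64 × 10^-27 kg × 6.38 × 10^6 m/s)
         = 0.267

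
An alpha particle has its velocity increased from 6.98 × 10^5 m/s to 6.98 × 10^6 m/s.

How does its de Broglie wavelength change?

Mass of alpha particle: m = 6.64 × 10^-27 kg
The wavelength decreases by a factor of 10.

Using λ = h/(mv):

Initial wavelength: λ₁ = h/(mv₁) = 1.43 × 10^-13 m
Final wavelength: λ₂ = h/(mv₂) = 1.43 × 10^-14 m

Since λ ∝ 1/v, when velocity increases by a factor of 10, the wavelength decreases by a factor of 10.

λ₂/λ₁ = v₁/v₂ = 1/10

The wavelength decreases by a factor of 10.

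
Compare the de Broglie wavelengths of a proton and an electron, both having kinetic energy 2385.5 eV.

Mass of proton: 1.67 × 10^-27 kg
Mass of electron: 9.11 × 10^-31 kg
The electron has the longer wavelength.

Using λ = h/√(2mKE):

For proton: λ₁ = h/√(2m₁KE) = 5.86 × 10^-13 m
For electron: λ₂ = h/√(2m₂KE) = 2.51 × 10^-11 m

Since λ ∝ 1/√m at constant kinetic energy, the lighter particle has the longer wavelength.

The electron has the longer de Broglie wavelength.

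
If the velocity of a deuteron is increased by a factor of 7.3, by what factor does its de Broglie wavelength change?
The wavelength decreases by a factor of 7.3.

From λ = h/(mv), the wavelength is inversely proportional to velocity:

λ ∝ 1/v

If v → 7.3v, then λ → λ/7.3

When velocity is increased by a factor of 7.3, the wavelength decreases by a factor of 7.3.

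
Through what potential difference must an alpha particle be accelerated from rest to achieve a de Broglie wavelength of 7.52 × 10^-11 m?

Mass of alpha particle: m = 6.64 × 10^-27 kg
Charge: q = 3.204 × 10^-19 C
1.82 × 10^-2 V

From λ = h/√(2mqV), we solve for V:

λ² = h²/(2mqV)
V = h²/(2mqλ²)
V = (6.626 × 10^-34 J·s)² / (2 × 6.64 × 10^-27 kg × 3.204 × 10^-19 C × (7.52 × 10^-11 m)²)
V = 1.82 × 10^-2 V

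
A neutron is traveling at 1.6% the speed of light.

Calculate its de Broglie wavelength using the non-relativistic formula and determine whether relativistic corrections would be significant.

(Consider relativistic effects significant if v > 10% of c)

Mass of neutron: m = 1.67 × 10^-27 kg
No, relativistic corrections are not needed.

Using the non-relativistic de Broglie formula λ = h/(mv):

v = 1.6% × c = 4.797 × 10^6 m/s

λ = h/(mv)
λ = (6.626 × 10^-34 J·s) / (1.67 × 10^-27 kg × 4.797 × 10^6 m/s)
λ = 8.27 × 10^-14 m

Since v = 1.6% of c < 10% of c, relativistic corrections are NOT significant and this non-relativistic result is a good approximation.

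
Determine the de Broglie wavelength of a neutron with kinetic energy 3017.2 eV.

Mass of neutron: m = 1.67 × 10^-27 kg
5.21 × 10^-13 m

Using λ = h/√(2mKE):

First convert KE to Joules: KE = 3017.2 eV = 4.834 × 10^-16 J

λ = h/√(2mKE)
λ = (6.626 × 10^-34 J·s) / √(2 × 1.67 × 10^-27 kg × 4.834 × 10^-16 J)
λ = 5.21 × 10^-13 m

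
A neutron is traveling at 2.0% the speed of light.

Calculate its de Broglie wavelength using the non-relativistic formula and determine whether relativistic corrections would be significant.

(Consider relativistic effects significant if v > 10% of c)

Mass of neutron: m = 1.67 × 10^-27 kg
No, relativistic corrections are not needed.

Using the non-relativistic de Broglie formula λ = h/(mv):

v = 2.0% × c = 5.996 × 10^6 m/s

λ = h/(mv)
λ = (6.626 × 10^-34 J·s) / (1.67 × 10^-27 kg × 5.996 × 10^6 m/s)
λ = 6.62 × 10^-14 m

Since v = 2.0% of c < 10% of c, relativistic corrections are NOT significant and this non-relativistic result is a good approximation.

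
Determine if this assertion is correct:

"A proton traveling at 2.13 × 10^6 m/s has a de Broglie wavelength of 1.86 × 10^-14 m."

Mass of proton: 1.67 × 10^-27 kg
False

The claim is incorrect.

Using λ = h/(mv):
λ = (6.626 × 10^-34 J·s) / (1.67 × 10^-27 kg × 2.13 × 10^6 m/s)
λ = 1.86 × 10^-13 m

The actual wavelength differs from the claimed 1.86 × 10^-14 m.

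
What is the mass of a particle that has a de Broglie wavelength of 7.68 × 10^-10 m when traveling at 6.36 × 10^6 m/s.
1.36 × 10^-31 kg

From the de Broglie relation λ = h/(mv), we solve for m:

m = h/(λv)
m = (6.626 × 10^-34 J·s) / (7.68 × 10^-10 m × 6.36 × 10^6 m/s)
m = 1.36 × 10^-31 kg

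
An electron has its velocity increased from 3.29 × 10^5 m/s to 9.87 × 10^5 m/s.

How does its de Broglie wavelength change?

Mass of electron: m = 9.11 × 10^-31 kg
The wavelength decreases by a factor of 3.

Using λ = h/(mv):

Initial wavelength: λ₁ = h/(mv₁) = 2.21 × 10^-9 m
Final wavelength: λ₂ = h/(mv₂) = 7.37 × 10^-10 m

Since λ ∝ 1/v, when velocity increases by a factor of 3, the wavelength decreases by a factor of 3.

λ₂/λ₁ = v₁/v₂ = 1/3

The wavelength decreases by a factor of 3.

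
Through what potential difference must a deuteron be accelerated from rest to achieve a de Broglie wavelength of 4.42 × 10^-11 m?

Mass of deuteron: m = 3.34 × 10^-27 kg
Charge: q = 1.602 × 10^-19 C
2.10 × 10^-1 V

From λ = h/√(2mqV), we solve for V:

λ² = h²/(2mqV)
V = h²/(2mqλ²)
V = (6.626 × 10^-34 J·s)² / (2 × 3.34 × 10^-27 kg × 1.602 × 10^-19 C × (4.42 × 10^-11 m)²)
V = 2.10 × 10^-1 V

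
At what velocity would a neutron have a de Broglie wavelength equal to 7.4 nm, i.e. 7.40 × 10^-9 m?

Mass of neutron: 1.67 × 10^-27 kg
5.36 × 10^1 m/s

From λ = h/(mv), solve for v:

v = h/(mλ)
v = (6.626 × 10^-34 J·s) / (1.67 × 10^-27 kg × 7.40 × 10^-9 m)
v = 5.36 × 10^1 m/s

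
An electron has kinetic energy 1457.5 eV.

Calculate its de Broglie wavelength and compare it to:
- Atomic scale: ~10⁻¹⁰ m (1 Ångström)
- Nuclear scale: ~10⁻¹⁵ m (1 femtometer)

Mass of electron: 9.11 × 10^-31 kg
λ = 3.21 × 10^-11 m, which is between nuclear and atomic scales.

Using λ = h/√(2mKE):

KE = 1457.5 eV = 2.335 × 10^-16 J

λ = h/√(2mKE)
λ = (6.626 × 10^-34 J·s) / √(2 × 9.11 × 10^-31 kg × 2.335 × 10^-16 J)
λ = 3.21 × 10^-11 m

Comparison:
- Atomic scale (10⁻¹⁰ m): λ is 0.32× this size
- Nuclear scale (10⁻¹⁵ m): λ is 3.2e+04× this size

The wavelength is between nuclear and atomic scales.

This wavelength is appropriate for probing atomic structure but too large for nuclear physics experiments.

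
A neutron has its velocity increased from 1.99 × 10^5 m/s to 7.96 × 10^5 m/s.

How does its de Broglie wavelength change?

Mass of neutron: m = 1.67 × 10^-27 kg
The wavelength decreases by a factor of 4.

Using λ = h/(mv):

Initial wavelength: λ₁ = h/(mv₁) = 1.99 × 10^-12 m
Final wavelength: λ₂ = h/(mv₂) = 4.98 × 10^-13 m

Since λ ∝ 1/v, when velocity increases by a factor of 4, the wavelength decreases by a factor of 4.

λ₂/λ₁ = v₁/v₂ = 1/4

The wavelength decreases by a factor of 4.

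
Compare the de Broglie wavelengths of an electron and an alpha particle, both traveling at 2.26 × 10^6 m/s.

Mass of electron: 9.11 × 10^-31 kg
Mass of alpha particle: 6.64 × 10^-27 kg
The electron has the longer wavelength.

Using λ = h/(mv), since both particles have the same velocity, the wavelength depends only on mass.

For electron: λ₁ = h/(m₁v) = 3.22 × 10^-10 m
For alpha particle: λ₂ = h/(m₂v) = 4.42 × 10^-14 m

Since λ ∝ 1/m at constant velocity, the lighter particle has the longer wavelength.

The electron has the longer de Broglie wavelength.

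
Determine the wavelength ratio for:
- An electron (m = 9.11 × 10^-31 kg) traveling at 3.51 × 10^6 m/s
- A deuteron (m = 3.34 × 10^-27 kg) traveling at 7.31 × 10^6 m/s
λ₁/λ₂ = 7.64 × 10^3

Using λ = h/(mv):

λ₁ = h/(m₁v₁) = 2.07 × 10^-10 m
λ₂ = h/(m₂v₂) = 2.71 × 10^-14 m

Ratio λ₁/λ₂ = (m₂v₂)/(m₁v₁)
         = (3.34 × 10^-27 kg × 7.31 × 10^6 m/s) / (9.11 × 10^-31 kg × 3.51 × 10^6 m/s)
         = 7.64 × 10^3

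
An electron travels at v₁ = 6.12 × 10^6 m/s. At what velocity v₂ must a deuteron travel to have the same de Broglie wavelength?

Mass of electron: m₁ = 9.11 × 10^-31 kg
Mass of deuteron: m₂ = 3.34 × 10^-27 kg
v₂ = 1.67 × 10^3 m/s

For equal de Broglie wavelengths: λ₁ = λ₂

h/(m₁v₁) = h/(m₂v₂)
m₁v₁ = m₂v₂
v₂ = v₁ · (m₁/m₂)

v₂ = 6.12 × 10^6 m/s × (9.11 × 10^-31 kg / 3.34 × 10^-27 kg)
v₂ = 1.67 × 10^3 m/s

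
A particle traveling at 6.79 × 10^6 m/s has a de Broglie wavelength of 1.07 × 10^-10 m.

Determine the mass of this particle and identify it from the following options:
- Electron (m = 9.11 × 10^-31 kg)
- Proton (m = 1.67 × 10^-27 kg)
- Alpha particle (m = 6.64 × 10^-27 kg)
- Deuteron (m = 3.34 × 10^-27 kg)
The particle is an electron.

From λ = h/(mv), solve for mass:

m = h/(λv)
m = (6.626 × 10^-34 J·s) / (1.07 × 10^-10 m × 6.79 × 10^6 m/s)
m = 9.12 × 10^-31 kg

Comparing with the listed masses, this is closest to an electron.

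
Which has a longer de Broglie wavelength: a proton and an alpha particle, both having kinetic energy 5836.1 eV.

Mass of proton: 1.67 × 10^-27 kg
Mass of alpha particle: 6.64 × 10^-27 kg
The proton has the longer wavelength.

Using λ = h/√(2mKE):

For proton: λ₁ = h/√(2m₁KE) = 3.75 × 10^-13 m
For alpha particle: λ₂ = h/√(2m₂KE) = 1.88 × 10^-13 m

Since λ ∝ 1/√m at constant kinetic energy, the lighter particle has the longer wavelength.

The proton has the longer de Broglie wavelength.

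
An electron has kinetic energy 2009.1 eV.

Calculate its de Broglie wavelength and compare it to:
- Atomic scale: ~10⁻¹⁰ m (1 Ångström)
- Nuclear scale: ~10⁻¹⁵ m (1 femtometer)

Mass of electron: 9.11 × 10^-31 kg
λ = 2.74 × 10^-11 m, which is between nuclear and atomic scales.

Using λ = h/√(2mKE):

KE = 2009.1 eV = 3.219 × 10^-16 J

λ = h/√(2mKE)
λ = (6.626 × 10^-34 J·s) / √(2 × 9.11 × 10^-31 kg × 3.219 × 10^-16 J)
λ = 2.74 × 10^-11 m

Comparison:
- Atomic scale (10⁻¹⁰ m): λ is 0.27× this size
- Nuclear scale (10⁻¹⁵ m): λ is 2.7e+04× this size

The wavelength is between nuclear and atomic scales.

This wavelength is appropriate for probing atomic structure but too large for nuclear physics experiments.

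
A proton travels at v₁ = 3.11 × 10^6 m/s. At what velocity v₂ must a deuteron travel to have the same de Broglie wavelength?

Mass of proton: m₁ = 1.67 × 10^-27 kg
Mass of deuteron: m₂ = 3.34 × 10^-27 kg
v₂ = 1.56 × 10^6 m/s

For equal de Broglie wavelengths: λ₁ = λ₂

h/(m₁v₁) = h/(m₂v₂)
m₁v₁ = m₂v₂
v₂ = v₁ · (m₁/m₂)

v₂ = 3.11 × 10^6 m/s × (1.67 × 10^-27 kg / 3.34 × 10^-27 kg)
v₂ = 1.56 × 10^6 m/s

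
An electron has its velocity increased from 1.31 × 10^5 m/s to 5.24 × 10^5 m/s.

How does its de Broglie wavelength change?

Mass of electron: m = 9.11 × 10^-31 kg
The wavelength decreases by a factor of 4.

Using λ = h/(mv):

Initial wavelength: λ₁ = h/(mv₁) = 5.55 × 10^-9 m
Final wavelength: λ₂ = h/(mv₂) = 1.39 × 10^-9 m

Since λ ∝ 1/v, when velocity increases by a factor of 4, the wavelength decreases by a factor of 4.

λ₂/λ₁ = v₁/v₂ = 1/4

The wavelength decreases by a factor of 4.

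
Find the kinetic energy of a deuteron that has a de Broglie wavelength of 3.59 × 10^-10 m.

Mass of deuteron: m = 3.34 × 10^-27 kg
5.10 × 10^-22 J (or 3.18 × 10^-3 eV)

From λ = h/√(2mKE), we solve for KE:

λ² = h²/(2mKE)
KE = h²/(2mλ²)
KE = (6.626 × 10^-34 J·s)² / (2 × 3.34 × 10^-27 kg × (3.59 × 10^-10 m)²)
KE = 5.10 × 10^-22 J
KE = 3.18 × 10^-3 eV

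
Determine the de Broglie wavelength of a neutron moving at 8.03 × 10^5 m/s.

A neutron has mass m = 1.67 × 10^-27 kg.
4.94 × 10^-13 m

Using the de Broglie relation λ = h/(mv):

λ = h/(mv)
λ = (6.626 × 10^-34 J·s) / (1.67 × 10^-27 kg × 8.03 × 10^5 m/s)
λ = 4.94 × 10^-13 m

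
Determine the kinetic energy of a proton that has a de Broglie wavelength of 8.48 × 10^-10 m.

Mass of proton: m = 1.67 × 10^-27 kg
1.83 × 10^-22 J (or 1.14 × 10^-3 eV)

From λ = h/√(2mKE), we solve for KE:

λ² = h²/(2mKE)
KE = h²/(2mλ²)
KE = (6.626 × 10^-34 J·s)² / (2 × 1.67 × 10^-27 kg × (8.48 × 10^-10 m)²)
KE = 1.83 × 10^-22 J
KE = 1.14 × 10^-3 eV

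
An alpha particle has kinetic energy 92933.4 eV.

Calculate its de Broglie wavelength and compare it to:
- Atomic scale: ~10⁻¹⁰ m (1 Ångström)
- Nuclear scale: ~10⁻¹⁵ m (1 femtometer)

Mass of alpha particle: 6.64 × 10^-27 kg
λ = 4.71 × 10^-14 m, which is between nuclear and atomic scales.

Using λ = h/√(2mKE):

KE = 92933.4 eV = 1.489 × 10^-14 J

λ = h/√(2mKE)
λ = (6.626 × 10^-34 J·s) / √(2 × 6.64 × 10^-27 kg × 1.489 × 10^-14 J)
λ = 4.71 × 10^-14 m

Comparison:
- Atomic scale (10⁻¹⁰ m): λ is 0.00047× this size
- Nuclear scale (10⁻¹⁵ m): λ is 47× this size

The wavelength is between nuclear and atomic scales.

This wavelength is appropriate for probing atomic structure but too large for nuclear physics experiments.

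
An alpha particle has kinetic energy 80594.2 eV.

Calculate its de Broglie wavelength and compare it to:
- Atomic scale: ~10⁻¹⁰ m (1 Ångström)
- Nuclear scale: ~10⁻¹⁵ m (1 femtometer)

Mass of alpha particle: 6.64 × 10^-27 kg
λ = 5.06 × 10^-14 m, which is between nuclear and atomic scales.

Using λ = h/√(2mKE):

KE = 80594.2 eV = 1.291 × 10^-14 J

λ = h/√(2mKE)
λ = (6.626 × 10^-34 J·s) / √(2 × 6.64 × 10^-27 kg × 1.291 × 10^-14 J)
λ = 5.06 × 10^-14 m

Comparison:
- Atomic scale (10⁻¹⁰ m): λ is 0.00051× this size
- Nuclear scale (10⁻¹⁵ m): λ is 51× this size

The wavelength is between nuclear and atomic scales.

This wavelength is appropriate for probing atomic structure but too large for nuclear physics experiments.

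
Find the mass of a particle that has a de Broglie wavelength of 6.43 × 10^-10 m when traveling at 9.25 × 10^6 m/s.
1.11 × 10^-31 kg

From the de Broglie relation λ = h/(mv), we solve for m:

m = h/(λv)
m = (6.626 × 10^-34 J·s) / (6.43 × 10^-10 m × 9.25 × 10^6 m/s)
m = 1.11 × 10^-31 kg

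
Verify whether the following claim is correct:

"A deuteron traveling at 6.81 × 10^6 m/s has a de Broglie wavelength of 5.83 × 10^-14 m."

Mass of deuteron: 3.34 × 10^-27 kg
False

The claim is incorrect.

Using λ = h/(mv):
λ = (6.626 × 10^-34 J·s) / (3.34 × 10^-27 kg × 6.81 × 10^6 m/s)
λ = 2.91 × 10^-14 m

The actual wavelength differs from the claimed 5.83 × 10^-14 m.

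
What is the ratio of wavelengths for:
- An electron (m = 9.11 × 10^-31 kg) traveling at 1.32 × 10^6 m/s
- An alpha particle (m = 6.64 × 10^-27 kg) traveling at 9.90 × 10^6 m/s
λ₁/λ₂ = 5.47 × 10^4

Using λ = h/(mv):

λ₁ = h/(m₁v₁) = 5.51 × 10^-10 m
λ₂ = h/(m₂v₂) = 1.01 × 10^-14 m

Ratio λ₁/λ₂ = (m₂v₂)/(m₁v₁)
         = (6.64 × 10^-27 kg × 9.90 × 10^6 m/s) / (9.11 × 10^-31 kg × 1.32 × 10^6 m/s)
         = 5.47 × 10^4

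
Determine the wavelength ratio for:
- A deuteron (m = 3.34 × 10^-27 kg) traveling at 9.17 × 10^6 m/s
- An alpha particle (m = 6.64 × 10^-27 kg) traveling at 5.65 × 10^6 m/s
λ₁/λ₂ = 1.22

Using λ = h/(mv):

λ₁ = h/(m₁v₁) = 2.16 × 10^-14 m
λ₂ = h/(m₂v₂) = 1.77 × 10^-14 m

Ratio λ₁/λ₂ = (m₂v₂)/(m₁v₁)
         = (6.64 × 10^-27 kg × 5.65 × 10^6 m/s) / (3.34 × 10^-27 kg × 9.17 × 10^6 m/s)
         = 1.22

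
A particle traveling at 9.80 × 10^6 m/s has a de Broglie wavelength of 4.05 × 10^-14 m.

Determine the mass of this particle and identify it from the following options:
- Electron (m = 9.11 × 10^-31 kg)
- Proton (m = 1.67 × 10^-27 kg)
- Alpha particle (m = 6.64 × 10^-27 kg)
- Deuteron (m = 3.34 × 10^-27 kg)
The particle is a proton.

From λ = h/(mv), solve for mass:

m = h/(λv)
m = (6.626 × 10^-34 J·s) / (4.05 × 10^-14 m × 9.80 × 10^6 m/s)
m = 1.67 × 10^-27 kg

Comparing with the listed masses, this is closest to a proton.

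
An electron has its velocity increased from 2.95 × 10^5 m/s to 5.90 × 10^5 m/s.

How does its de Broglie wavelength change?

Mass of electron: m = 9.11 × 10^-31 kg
The wavelength decreases by a factor of 2.

Using λ = h/(mv):

Initial wavelength: λ₁ = h/(mv₁) = 2.47 × 10^-9 m
Final wavelength: λ₂ = h/(mv₂) = 1.23 × 10^-9 m

Since λ ∝ 1/v, when velocity increases by a factor of 2, the wavelength decreases by a factor of 2.

λ₂/λ₁ = v₁/v₂ = 1/2

The wavelength decreases by a factor of 2.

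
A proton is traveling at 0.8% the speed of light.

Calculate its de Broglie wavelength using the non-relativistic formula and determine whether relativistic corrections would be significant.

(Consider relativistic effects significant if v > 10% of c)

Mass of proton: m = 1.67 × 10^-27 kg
No, relativistic corrections are not needed.

Using the non-relativistic de Broglie formula λ = h/(mv):

v = 0.8% × c = 2.398 × 10^6 m/s

λ = h/(mv)
λ = (6.626 × 10^-34 J·s) / (1.67 × 10^-27 kg × 2.398 × 10^6 m/s)
λ = 1.65 × 10^-13 m

Since v = 0.8% of c < 10% of c, relativistic corrections are NOT significant and this non-relativistic result is a good approximation.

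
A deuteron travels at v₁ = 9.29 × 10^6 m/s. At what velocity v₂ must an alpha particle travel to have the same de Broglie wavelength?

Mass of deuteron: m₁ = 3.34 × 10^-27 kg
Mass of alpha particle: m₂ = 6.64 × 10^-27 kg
v₂ = 4.67 × 10^6 m/s

For equal de Broglie wavelengths: λ₁ = λ₂

h/(m₁v₁) = h/(m₂v₂)
m₁v₁ = m₂v₂
v₂ = v₁ · (m₁/m₂)

v₂ = 9.29 × 10^6 m/s × (3.34 × 10^-27 kg / 6.64 × 10^-27 kg)
v₂ = 4.67 × 10^6 m/s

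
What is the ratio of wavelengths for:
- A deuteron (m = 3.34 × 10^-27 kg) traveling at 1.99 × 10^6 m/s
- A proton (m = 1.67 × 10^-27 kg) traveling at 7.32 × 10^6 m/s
λ₁/λ₂ = 1.84

Using λ = h/(mv):

λ₁ = h/(m₁v₁) = 9.97 × 10^-14 m
λ₂ = h/(m₂v₂) = 5.42 × 10^-14 m

Ratio λ₁/λ₂ = (m₂v₂)/(m₁v₁)
         = (1.67 × 10^-27 kg × 7.32 × 10^6 m/s) / (3.34 × 10^-27 kg × 1.99 × 10^6 m/s)
         = 1.84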